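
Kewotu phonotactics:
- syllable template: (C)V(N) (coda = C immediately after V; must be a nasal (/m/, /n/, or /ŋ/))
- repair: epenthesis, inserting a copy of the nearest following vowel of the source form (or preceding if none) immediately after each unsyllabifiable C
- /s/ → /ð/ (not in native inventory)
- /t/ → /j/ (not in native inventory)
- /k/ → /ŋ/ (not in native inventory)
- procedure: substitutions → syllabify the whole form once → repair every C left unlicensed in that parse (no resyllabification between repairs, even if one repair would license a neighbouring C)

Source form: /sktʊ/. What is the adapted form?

ðʊŋʊjʊ

Substitution: /s/ → /ð/, /k/ → /ŋ/, /t/ → /j/, giving /ðŋjʊ/.
The consonants /ð/, /ŋ/ cannot be parsed into a legal (C)V(N) syllable (only a nasal (/m/, /n/, or /ŋ/) is licensed in coda position; onsets are limited to one consonant).
Each unlicensed consonant becomes the onset of a new syllable: /ð/ → /ðʊ/, /ŋ/ → /ŋʊ/.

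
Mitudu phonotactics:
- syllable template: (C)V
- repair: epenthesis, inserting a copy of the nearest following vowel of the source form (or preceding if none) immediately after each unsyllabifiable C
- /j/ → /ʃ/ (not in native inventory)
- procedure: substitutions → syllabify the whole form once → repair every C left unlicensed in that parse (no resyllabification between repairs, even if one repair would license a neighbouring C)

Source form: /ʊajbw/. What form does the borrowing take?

Substitution: /j/ → /ʃ/, giving /ʊaʃbw/.
The consonants /ʃ/, /b/, /w/ cannot be parsed into a legal (C)V syllable (no codas are permitted; onsets are limited to one consonant).
Epenthesis after each stranded consonant: /ʃ/ → /ʃa/, /b/ → /ba/, /w/ → /wa/.

ʊaʃabawa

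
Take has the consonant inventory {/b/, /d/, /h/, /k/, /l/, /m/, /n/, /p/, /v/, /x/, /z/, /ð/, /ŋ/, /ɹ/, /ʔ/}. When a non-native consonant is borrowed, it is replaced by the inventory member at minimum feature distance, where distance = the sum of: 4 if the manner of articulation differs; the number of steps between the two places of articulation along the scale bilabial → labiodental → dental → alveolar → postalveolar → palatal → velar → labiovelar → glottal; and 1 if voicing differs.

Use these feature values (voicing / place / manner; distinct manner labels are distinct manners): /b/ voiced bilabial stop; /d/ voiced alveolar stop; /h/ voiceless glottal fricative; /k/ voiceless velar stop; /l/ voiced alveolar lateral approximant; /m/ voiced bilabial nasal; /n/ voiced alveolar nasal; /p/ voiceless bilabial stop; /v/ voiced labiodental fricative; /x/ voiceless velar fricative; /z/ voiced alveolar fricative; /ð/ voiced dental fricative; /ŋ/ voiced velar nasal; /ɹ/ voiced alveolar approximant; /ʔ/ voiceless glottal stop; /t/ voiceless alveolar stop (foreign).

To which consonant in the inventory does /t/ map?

/d/ is closest: same manner (stop), place distance 0 (alveolar→alveolar), voicing differs (+1); total 1. Next closest is /k/ at distance 3.

d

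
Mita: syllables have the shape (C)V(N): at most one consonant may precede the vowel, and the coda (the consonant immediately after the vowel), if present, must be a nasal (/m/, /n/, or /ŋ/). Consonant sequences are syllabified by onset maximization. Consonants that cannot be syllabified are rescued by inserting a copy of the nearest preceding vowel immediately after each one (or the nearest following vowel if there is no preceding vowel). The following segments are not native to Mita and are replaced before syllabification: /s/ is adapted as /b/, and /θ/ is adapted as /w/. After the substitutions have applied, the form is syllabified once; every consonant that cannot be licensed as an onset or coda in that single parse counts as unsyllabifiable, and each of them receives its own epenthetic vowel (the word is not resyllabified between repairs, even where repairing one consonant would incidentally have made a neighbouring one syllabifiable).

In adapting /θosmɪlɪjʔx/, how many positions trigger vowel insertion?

4

After substitution the input is /wobmɪlɪjʔx/.
The unsyllabifiable consonants are /b/, /j/, /ʔ/, /x/; each receives one epenthetic vowel.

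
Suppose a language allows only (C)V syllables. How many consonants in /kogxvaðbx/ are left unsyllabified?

Syllabifying with onset maximization leaves /g/, /x/, /ð/, /b/, /x/ stranded (no codas are permitted; onsets are limited to one consonant).

5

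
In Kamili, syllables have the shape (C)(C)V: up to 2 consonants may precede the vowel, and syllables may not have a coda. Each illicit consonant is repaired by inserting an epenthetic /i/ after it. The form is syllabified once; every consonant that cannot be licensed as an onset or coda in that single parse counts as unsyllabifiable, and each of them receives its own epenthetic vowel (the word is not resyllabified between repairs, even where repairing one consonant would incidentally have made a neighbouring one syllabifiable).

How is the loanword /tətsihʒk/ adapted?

tətsihiʒiki

Syllabifying with onset maximization leaves /h/, /ʒ/, /k/ stranded (no codas are permitted; onsets may contain at most 2 consonants).
Each unlicensed consonant becomes the onset of a new syllable: /h/ → /hi/, /ʒ/ → /ʒi/, /k/ → /ki/.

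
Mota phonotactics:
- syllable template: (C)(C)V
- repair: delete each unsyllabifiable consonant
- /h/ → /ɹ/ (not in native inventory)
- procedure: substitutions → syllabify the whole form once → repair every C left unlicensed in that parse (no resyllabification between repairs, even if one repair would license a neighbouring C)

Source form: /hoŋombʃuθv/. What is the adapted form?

Substitution: /h/ → /ɹ/, giving /ɹoŋombʃuθv/.
The consonants /m/, /θ/, /v/ cannot be parsed into a legal (C)(C)V syllable (no codas are permitted; onsets may contain at most 2 consonants).
Each unlicensed consonant is deleted: /m/, /θ/, /v/.

ɹoŋobʃu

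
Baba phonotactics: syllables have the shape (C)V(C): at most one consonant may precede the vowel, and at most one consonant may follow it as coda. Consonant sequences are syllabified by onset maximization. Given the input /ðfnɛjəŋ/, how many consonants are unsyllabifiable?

2

Syllabifying with onset maximization leaves /ð/, /f/ stranded (at most one coda consonant is licensed; onsets are limited to one consonant).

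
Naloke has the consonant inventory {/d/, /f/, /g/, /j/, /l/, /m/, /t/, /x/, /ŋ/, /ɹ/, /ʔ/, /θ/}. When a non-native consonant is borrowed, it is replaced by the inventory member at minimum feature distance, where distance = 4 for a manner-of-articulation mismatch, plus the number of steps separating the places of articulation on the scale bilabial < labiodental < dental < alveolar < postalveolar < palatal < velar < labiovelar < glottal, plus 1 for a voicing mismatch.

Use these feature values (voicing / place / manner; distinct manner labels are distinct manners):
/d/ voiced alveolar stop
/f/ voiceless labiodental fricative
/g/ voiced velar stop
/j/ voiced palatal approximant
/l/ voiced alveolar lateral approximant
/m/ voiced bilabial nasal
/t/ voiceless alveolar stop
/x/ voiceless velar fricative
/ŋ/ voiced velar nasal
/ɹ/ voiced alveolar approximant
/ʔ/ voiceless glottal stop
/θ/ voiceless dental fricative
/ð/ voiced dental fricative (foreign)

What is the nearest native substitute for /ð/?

/θ/ is closest: same manner (fricative), place distance 0 (dental→dental), voicing differs (+1); total 1. Next closest is /f/ at distance 2.

θ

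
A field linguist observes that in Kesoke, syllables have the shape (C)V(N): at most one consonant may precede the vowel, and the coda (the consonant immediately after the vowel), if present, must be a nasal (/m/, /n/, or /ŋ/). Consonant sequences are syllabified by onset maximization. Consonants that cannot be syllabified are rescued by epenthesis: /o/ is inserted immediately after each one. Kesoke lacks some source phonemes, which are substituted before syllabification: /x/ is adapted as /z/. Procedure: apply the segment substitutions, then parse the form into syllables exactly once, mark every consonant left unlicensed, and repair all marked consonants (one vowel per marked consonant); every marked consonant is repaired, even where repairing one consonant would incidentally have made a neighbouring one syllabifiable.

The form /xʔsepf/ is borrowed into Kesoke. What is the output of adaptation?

zoʔosepofo

Substitution: /x/ → /z/, giving /zʔsepf/.
Under (C)V(N), the unsyllabifiable consonants are /z/, /ʔ/, /p/, /f/ (only a nasal (/m/, /n/, or /ŋ/) is licensed in coda position; onsets are limited to one consonant).
Each unlicensed consonant becomes the onset of a new syllable: /z/ → /zo/, /ʔ/ → /ʔo/, /p/ → /po/, /f/ → /fo/.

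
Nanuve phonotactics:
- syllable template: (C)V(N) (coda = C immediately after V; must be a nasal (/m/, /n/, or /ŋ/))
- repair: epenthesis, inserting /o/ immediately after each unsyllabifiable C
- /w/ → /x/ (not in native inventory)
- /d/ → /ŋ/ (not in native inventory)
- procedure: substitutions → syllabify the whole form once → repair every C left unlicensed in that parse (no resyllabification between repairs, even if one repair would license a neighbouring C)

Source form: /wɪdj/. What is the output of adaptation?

xɪŋjo

Substitution: /w/ → /x/, /d/ → /ŋ/, giving /xɪŋj/.
Under (C)V(N), the unsyllabifiable consonants are /j/ (only a nasal (/m/, /n/, or /ŋ/) is licensed in coda position; onsets are limited to one consonant).
Inserting the epenthetic vowel yields /j/ → /jo/.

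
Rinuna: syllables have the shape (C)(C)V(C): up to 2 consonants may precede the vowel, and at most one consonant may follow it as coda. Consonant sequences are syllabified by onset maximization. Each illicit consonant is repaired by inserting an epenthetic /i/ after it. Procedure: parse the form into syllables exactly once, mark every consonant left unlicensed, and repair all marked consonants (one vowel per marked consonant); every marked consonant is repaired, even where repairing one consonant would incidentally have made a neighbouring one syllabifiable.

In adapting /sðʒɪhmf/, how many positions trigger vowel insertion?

The unsyllabifiable consonants are /s/, /m/, /f/; each receives one epenthetic vowel.

3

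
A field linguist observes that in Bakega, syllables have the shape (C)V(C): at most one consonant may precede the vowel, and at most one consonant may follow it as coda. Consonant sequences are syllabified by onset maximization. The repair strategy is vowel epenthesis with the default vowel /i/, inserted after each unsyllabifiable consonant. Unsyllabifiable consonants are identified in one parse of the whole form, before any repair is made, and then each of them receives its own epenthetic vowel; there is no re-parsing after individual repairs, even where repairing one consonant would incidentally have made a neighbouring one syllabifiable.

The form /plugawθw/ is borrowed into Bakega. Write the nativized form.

Syllabifying with onset maximization leaves /p/, /θ/, /w/ stranded (at most one coda consonant is licensed; onsets are limited to one consonant).
Inserting the epenthetic vowel yields /p/ → /pi/, /θ/ → /θi/, /w/ → /wi/.

pilugawθiwi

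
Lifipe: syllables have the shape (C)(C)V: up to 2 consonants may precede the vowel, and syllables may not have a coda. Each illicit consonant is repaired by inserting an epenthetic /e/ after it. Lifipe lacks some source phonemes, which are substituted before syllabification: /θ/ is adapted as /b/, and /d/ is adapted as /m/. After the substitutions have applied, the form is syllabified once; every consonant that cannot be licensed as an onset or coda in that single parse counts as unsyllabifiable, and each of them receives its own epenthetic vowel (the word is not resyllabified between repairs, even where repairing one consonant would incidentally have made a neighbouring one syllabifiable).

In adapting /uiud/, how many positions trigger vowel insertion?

1

After substitution the input is /uium/.
The unsyllabifiable consonants are /m/; each receives one epenthetic vowel.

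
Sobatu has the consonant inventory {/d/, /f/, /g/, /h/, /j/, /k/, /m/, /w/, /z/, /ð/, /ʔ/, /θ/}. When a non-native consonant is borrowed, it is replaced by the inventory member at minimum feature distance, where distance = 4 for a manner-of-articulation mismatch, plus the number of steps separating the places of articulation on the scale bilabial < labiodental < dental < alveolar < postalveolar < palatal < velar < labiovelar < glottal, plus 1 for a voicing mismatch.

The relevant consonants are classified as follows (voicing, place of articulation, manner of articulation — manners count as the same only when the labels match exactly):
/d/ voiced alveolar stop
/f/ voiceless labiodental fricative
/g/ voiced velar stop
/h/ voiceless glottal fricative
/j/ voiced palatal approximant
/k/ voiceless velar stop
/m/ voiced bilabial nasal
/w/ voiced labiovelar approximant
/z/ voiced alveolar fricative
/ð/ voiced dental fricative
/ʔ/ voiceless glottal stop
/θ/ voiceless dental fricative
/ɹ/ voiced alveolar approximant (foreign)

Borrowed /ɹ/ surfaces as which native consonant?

j

/j/ is closest: same manner (approximant), place distance 2 (alveolar→palatal), same voicing; total 2. Next closest is /d/ at distance 4.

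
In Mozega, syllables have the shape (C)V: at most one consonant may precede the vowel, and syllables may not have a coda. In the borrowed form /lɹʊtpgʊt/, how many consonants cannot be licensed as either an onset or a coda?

The consonants /l/, /t/, /p/, /t/ cannot be parsed into a legal (C)V syllable (no codas are permitted; onsets are limited to one consonant).

4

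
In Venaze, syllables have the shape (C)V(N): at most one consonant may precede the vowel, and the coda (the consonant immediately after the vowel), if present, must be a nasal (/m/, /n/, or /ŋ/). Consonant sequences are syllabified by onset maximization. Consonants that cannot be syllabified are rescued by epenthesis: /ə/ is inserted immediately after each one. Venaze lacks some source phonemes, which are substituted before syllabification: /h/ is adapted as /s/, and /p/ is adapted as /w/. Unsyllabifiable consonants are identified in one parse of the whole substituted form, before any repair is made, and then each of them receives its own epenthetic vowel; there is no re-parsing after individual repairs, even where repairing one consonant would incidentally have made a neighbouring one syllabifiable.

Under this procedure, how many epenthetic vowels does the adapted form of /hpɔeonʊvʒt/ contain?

4

After substitution the input is /swɔeonʊvʒt/.
The unsyllabifiable consonants are /s/, /v/, /ʒ/, /t/; each receives one epenthetic vowel.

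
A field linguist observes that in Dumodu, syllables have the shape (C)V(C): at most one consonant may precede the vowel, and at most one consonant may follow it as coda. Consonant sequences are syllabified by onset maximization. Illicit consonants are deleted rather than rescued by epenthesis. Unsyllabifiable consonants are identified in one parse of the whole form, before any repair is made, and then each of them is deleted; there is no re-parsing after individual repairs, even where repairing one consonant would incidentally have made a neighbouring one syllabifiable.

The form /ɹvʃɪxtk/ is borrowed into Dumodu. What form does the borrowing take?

ʃɪx

The consonants /ɹ/, /v/, /t/, /k/ cannot be parsed into a legal (C)V(C) syllable (at most one coda consonant is licensed; onsets are limited to one consonant).
Each unlicensed consonant is deleted: /ɹ/, /v/, /t/, /k/.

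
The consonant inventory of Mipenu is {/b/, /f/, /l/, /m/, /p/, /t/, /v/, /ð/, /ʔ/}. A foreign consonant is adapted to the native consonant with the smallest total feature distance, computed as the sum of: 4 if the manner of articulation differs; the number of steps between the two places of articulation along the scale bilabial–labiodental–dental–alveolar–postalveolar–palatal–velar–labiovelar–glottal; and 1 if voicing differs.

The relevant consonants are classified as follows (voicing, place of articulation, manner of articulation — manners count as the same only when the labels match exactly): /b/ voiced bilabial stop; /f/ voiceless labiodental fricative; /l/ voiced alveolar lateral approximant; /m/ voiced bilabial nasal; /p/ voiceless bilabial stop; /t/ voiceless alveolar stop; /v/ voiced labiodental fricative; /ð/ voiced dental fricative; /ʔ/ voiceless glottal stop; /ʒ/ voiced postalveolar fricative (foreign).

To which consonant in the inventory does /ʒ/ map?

ð

/ð/ is closest: same manner (fricative), place distance 2 (postalveolar→dental), same voicing; total 2. Next closest is /v/ at distance 3.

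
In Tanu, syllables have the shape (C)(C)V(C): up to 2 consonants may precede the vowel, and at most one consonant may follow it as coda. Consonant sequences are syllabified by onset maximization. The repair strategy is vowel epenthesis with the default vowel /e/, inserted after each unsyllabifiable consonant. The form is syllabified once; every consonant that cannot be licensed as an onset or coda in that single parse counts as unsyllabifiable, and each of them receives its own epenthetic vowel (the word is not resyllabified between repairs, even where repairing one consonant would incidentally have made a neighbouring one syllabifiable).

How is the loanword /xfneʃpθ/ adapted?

xefneʃpeθe

Syllabifying with onset maximization leaves /x/, /p/, /θ/ stranded (at most one coda consonant is licensed; onsets may contain at most 2 consonants).
Epenthesis after each stranded consonant: /x/ → /xe/, /p/ → /pe/, /θ/ → /θe/.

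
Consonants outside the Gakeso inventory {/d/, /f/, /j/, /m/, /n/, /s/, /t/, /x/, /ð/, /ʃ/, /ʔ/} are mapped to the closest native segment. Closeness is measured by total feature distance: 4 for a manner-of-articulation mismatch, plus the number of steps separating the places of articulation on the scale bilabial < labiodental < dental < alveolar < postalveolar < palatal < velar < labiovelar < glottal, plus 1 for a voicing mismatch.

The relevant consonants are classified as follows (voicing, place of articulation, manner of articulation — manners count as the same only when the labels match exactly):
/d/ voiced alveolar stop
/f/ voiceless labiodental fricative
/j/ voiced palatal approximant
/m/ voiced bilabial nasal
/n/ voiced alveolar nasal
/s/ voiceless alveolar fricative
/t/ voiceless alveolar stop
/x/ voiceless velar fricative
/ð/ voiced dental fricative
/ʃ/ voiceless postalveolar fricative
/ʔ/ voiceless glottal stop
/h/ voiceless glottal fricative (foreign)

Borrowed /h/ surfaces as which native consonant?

/x/ is closest: same manner (fricative), place distance 2 (glottal→velar), same voicing; total 2. Next closest is /ʃ/ at distance 4.

x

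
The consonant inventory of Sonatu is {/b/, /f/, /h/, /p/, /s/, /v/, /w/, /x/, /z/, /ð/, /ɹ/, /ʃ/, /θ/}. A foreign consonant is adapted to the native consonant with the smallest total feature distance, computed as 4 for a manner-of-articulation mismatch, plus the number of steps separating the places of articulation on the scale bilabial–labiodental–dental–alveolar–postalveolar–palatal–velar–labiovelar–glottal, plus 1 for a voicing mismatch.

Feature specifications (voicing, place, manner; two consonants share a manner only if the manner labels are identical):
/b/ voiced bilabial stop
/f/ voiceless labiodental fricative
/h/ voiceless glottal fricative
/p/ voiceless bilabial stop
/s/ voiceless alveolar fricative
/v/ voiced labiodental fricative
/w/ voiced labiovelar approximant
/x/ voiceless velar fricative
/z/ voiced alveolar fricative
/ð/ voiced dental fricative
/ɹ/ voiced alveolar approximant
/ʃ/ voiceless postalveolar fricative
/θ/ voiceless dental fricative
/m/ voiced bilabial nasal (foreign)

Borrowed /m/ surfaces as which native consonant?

b

/b/ is closest: manner differs (nasal→stop, +4), place distance 0 (bilabial→bilabial), same voicing; total 4. Next closest is /p/ at distance 5.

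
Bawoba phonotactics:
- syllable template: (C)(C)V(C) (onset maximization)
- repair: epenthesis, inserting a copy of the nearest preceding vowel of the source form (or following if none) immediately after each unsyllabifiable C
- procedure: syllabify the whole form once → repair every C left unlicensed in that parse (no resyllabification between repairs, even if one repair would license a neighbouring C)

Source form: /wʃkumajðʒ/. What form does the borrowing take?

wuʃkumajðaʒa

Under (C)(C)V(C), the unsyllabifiable consonants are /w/, /ð/, /ʒ/ (at most one coda consonant is licensed; onsets may contain at most 2 consonants).
Each unlicensed consonant becomes the onset of a new syllable: /w/ → /wu/, /ð/ → /ða/, /ʒ/ → /ʒa/.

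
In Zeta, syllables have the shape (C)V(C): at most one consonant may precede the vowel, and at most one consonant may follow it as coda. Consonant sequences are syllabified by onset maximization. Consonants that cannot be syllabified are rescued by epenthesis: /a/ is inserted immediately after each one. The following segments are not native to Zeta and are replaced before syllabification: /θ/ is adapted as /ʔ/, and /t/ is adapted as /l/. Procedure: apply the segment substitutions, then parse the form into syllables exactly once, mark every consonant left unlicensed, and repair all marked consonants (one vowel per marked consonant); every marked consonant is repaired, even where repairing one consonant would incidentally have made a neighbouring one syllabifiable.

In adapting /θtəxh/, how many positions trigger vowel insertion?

2

After substitution the input is /ʔləxh/.
The unsyllabifiable consonants are /ʔ/, /h/; each receives one epenthetic vowel.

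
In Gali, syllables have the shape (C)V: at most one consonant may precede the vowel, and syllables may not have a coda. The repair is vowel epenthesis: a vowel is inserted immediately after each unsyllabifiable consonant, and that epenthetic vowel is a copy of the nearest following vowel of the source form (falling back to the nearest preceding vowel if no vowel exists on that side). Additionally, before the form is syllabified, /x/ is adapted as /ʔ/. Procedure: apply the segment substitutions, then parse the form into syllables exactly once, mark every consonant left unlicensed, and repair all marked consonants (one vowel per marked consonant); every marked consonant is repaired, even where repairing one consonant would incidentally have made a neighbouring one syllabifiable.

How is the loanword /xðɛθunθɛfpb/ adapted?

Substitution: /x/ → /ʔ/, giving /ʔðɛθunθɛfpb/.
Under (C)V, the unsyllabifiable consonants are /ʔ/, /n/, /f/, /p/, /b/ (no codas are permitted; onsets are limited to one consonant).
Epenthesis after each stranded consonant: /ʔ/ → /ʔɛ/, /n/ → /nɛ/, /f/ → /fɛ/, /p/ → /pɛ/, /b/ → /bɛ/.

ʔɛðɛθunɛθɛfɛpɛbɛ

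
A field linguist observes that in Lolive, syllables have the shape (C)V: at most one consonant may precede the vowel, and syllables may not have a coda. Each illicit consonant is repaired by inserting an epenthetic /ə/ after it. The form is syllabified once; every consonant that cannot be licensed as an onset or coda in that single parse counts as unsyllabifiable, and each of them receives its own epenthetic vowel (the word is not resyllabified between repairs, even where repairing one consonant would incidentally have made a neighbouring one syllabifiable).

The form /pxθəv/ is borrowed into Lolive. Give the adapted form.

Syllabifying with onset maximization leaves /p/, /x/, /v/ stranded (no codas are permitted; onsets are limited to one consonant).
Each unlicensed consonant becomes the onset of a new syllable: /p/ → /pə/, /x/ → /xə/, /v/ → /və/.

pəxəθəvə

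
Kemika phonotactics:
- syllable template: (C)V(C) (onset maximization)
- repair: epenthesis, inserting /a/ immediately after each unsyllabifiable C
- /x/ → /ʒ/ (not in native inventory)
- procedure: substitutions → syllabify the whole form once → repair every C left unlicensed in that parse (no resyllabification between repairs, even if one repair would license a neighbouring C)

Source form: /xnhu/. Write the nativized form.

Substitution: /x/ → /ʒ/, giving /ʒnhu/.
Syllabifying with onset maximization leaves /ʒ/, /n/ stranded (at most one coda consonant is licensed; onsets are limited to one consonant).
Inserting the epenthetic vowel yields /ʒ/ → /ʒa/, /n/ → /na/.

ʒanahu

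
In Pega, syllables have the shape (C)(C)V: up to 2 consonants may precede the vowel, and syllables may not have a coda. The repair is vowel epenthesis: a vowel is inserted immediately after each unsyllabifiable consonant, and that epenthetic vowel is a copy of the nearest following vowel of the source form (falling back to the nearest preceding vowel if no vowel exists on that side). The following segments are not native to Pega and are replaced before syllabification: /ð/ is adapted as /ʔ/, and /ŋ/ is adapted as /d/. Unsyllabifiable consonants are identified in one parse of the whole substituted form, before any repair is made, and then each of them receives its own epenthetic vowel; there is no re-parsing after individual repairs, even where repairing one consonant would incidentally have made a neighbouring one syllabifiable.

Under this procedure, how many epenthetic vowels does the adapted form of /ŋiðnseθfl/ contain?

4

After substitution the input is /diʔnseθfl/.
The unsyllabifiable consonants are /ʔ/, /θ/, /f/, /l/; each receives one epenthetic vowel.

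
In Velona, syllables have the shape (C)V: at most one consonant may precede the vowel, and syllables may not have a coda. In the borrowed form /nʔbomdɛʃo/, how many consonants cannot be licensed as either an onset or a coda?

3

Syllabifying with onset maximization leaves /n/, /ʔ/, /m/ stranded (no codas are permitted; onsets are limited to one consonant).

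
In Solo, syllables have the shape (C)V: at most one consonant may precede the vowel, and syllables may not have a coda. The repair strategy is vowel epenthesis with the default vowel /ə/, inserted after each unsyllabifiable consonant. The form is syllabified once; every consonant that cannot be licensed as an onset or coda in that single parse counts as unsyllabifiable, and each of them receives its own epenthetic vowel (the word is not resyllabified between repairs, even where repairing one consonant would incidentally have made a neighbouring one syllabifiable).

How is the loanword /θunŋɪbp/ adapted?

θunəŋɪbəpə

Syllabifying with onset maximization leaves /n/, /b/, /p/ stranded (no codas are permitted; onsets are limited to one consonant).
Each unlicensed consonant becomes the onset of a new syllable: /n/ → /nə/, /b/ → /bə/, /p/ → /pə/.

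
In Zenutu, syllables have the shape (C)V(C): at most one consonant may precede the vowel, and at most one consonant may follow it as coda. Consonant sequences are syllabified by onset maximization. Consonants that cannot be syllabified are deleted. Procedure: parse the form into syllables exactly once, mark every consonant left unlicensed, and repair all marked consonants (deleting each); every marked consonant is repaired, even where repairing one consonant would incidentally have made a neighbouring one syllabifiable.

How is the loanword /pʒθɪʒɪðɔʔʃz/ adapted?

θɪʒɪðɔʔ

The consonants /p/, /ʒ/, /ʃ/, /z/ cannot be parsed into a legal (C)V(C) syllable (at most one coda consonant is licensed; onsets are limited to one consonant).
Deleting the stranded consonants removes /p/, /ʒ/, /ʃ/, /z/.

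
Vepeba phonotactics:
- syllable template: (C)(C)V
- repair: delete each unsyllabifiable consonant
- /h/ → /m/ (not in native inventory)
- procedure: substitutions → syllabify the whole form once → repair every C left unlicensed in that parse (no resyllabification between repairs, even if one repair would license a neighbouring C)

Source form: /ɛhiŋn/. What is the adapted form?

ɛmi

Substitution: /h/ → /m/, giving /ɛmiŋn/.
The consonants /ŋ/, /n/ cannot be parsed into a legal (C)(C)V syllable (no codas are permitted; onsets may contain at most 2 consonants).
Deleting the stranded consonants removes /ŋ/, /n/.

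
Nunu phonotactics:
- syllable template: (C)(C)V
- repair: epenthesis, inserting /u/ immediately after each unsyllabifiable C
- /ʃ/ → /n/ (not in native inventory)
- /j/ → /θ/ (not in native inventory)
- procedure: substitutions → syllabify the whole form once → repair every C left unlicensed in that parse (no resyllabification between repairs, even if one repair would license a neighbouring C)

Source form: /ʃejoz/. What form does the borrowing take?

Substitution: /ʃ/ → /n/, /j/ → /θ/, giving /neθoz/.
Under (C)(C)V, the unsyllabifiable consonants are /z/ (no codas are permitted; onsets may contain at most 2 consonants).
Epenthesis after each stranded consonant: /z/ → /zu/.

neθozu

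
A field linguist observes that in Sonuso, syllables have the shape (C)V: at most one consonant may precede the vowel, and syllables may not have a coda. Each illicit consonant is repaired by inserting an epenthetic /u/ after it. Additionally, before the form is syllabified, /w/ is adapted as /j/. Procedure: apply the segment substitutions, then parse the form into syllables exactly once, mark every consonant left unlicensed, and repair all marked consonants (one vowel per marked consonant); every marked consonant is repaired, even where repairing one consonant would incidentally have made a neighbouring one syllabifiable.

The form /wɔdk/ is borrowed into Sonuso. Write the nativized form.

jɔduku

Substitution: /w/ → /j/, giving /jɔdk/.
Under (C)V, the unsyllabifiable consonants are /d/, /k/ (no codas are permitted; onsets are limited to one consonant).
Each unlicensed consonant becomes the onset of a new syllable: /d/ → /du/, /k/ → /ku/.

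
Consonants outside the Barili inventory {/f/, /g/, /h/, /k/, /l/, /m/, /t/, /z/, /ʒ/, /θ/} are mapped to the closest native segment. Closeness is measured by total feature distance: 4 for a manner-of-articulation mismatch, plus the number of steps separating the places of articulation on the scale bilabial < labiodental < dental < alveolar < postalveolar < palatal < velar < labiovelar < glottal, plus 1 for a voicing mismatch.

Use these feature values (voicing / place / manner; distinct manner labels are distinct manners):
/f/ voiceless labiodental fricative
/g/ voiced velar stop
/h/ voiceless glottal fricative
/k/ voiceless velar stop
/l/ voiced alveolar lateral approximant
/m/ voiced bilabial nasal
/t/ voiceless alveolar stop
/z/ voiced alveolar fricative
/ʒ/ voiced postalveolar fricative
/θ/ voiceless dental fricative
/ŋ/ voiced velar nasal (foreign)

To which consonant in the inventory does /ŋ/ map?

/g/ is closest: manner differs (nasal→stop, +4), place distance 0 (velar→velar), same voicing; total 4. Next closest is /k/ at distance 5.

g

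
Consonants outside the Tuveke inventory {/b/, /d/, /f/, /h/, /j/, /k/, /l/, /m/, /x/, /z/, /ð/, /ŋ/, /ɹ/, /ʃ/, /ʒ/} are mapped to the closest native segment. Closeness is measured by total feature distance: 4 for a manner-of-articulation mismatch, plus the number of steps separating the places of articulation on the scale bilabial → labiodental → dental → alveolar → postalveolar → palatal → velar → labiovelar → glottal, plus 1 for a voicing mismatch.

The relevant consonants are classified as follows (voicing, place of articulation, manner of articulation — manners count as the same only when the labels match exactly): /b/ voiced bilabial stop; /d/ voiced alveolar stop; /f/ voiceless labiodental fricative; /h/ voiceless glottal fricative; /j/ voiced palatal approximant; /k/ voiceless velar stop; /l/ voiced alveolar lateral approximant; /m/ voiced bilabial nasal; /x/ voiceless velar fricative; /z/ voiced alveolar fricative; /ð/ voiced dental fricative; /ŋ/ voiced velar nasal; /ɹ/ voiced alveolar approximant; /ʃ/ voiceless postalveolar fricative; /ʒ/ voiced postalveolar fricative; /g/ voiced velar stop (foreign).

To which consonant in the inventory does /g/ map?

k

/k/ is closest: same manner (stop), place distance 0 (velar→velar), voicing differs (+1); total 1. Next closest is /d/ at distance 3.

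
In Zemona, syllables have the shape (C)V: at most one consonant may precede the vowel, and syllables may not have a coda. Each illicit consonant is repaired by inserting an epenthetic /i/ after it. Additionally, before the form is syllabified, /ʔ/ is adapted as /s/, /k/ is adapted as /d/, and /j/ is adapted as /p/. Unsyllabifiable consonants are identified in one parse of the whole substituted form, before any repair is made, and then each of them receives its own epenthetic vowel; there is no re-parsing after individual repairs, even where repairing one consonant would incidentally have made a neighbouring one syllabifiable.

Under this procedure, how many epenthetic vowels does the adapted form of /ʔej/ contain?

After substitution the input is /sep/.
The unsyllabifiable consonants are /p/; each receives one epenthetic vowel.

1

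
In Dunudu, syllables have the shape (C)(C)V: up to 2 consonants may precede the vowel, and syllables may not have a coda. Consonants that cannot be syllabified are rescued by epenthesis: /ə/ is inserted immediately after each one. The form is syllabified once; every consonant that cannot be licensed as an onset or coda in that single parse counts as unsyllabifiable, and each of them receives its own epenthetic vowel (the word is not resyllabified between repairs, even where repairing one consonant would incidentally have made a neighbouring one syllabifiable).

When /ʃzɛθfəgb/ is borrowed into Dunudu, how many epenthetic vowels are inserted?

The unsyllabifiable consonants are /g/, /b/; each receives one epenthetic vowel.

2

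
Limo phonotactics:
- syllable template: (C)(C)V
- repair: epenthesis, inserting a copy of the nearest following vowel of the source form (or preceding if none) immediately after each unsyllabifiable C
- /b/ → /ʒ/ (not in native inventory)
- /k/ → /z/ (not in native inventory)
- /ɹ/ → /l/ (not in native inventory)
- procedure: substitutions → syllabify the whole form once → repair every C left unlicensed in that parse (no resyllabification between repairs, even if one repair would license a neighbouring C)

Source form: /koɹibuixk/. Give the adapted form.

zoliʒuixizi

Substitution: /k/ → /z/, /ɹ/ → /l/, /b/ → /ʒ/, giving /zoliʒuixz/.
The consonants /x/, /z/ cannot be parsed into a legal (C)(C)V syllable (no codas are permitted; onsets may contain at most 2 consonants).
Inserting the epenthetic vowel yields /x/ → /xi/, /z/ → /zi/.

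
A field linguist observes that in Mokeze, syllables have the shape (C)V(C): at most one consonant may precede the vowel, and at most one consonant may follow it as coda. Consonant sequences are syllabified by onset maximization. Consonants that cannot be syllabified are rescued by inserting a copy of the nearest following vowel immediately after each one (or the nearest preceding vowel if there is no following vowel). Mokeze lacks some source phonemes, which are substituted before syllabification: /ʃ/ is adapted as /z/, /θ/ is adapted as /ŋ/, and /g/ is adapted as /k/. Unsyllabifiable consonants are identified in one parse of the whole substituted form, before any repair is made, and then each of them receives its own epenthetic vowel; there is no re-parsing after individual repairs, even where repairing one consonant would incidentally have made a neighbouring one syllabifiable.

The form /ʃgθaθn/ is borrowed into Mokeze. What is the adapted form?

Substitution: /ʃ/ → /z/, /g/ → /k/, /θ/ → /ŋ/, giving /zkŋaŋn/.
Under (C)V(C), the unsyllabifiable consonants are /z/, /k/, /n/ (at most one coda consonant is licensed; onsets are limited to one consonant).
Epenthesis after each stranded consonant: /z/ → /za/, /k/ → /ka/, /n/ → /na/.

zakaŋaŋna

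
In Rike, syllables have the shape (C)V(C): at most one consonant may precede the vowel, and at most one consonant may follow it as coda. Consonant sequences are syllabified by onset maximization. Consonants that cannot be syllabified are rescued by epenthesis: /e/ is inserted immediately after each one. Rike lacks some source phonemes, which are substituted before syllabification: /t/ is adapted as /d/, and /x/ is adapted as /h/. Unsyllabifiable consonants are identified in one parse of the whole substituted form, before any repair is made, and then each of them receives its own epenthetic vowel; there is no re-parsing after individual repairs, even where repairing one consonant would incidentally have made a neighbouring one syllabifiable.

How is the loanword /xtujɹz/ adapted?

Substitution: /x/ → /h/, /t/ → /d/, giving /hdujɹz/.
Under (C)V(C), the unsyllabifiable consonants are /h/, /ɹ/, /z/ (at most one coda consonant is licensed; onsets are limited to one consonant).
Inserting the epenthetic vowel yields /h/ → /he/, /ɹ/ → /ɹe/, /z/ → /ze/.

hedujɹeze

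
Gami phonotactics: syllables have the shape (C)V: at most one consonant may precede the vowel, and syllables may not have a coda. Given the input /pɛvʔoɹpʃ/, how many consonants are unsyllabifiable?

4

The consonants /v/, /ɹ/, /p/, /ʃ/ cannot be parsed into a legal (C)V syllable (no codas are permitted; onsets are limited to one consonant).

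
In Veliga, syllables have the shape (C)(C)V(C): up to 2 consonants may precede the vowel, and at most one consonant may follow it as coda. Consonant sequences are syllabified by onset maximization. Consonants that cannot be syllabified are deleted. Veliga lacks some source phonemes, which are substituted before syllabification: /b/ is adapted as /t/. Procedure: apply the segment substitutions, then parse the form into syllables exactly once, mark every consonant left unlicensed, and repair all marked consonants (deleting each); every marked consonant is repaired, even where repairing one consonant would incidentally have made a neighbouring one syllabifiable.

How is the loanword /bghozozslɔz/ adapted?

ghozozslɔz

Substitution: /b/ → /t/, giving /tghozozslɔz/.
Syllabifying with onset maximization leaves /t/ stranded (at most one coda consonant is licensed; onsets may contain at most 2 consonants).
Each unlicensed consonant is deleted: /t/.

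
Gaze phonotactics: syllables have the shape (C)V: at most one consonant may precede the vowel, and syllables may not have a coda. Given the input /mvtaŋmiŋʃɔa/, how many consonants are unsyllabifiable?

4

The consonants /m/, /v/, /ŋ/, /ŋ/ cannot be parsed into a legal (C)V syllable (no codas are permitted; onsets are limited to one consonant).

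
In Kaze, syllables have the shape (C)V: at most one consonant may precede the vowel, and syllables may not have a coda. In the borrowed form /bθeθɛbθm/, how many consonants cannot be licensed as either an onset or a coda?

4

The consonants /b/, /b/, /θ/, /m/ cannot be parsed into a legal (C)V syllable (no codas are permitted; onsets are limited to one consonant).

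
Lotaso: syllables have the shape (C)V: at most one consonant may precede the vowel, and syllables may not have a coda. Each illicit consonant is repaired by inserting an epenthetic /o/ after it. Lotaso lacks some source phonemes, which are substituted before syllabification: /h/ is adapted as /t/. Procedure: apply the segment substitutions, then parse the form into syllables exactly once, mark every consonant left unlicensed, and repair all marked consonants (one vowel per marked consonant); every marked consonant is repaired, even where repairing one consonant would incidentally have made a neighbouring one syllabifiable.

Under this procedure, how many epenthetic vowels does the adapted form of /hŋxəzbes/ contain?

After substitution the input is /tŋxəzbes/.
The unsyllabifiable consonants are /t/, /ŋ/, /z/, /s/; each receives one epenthetic vowel.

4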